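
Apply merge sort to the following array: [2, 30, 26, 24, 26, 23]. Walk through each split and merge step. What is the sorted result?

Merge sort trace:

Split: [2, 30, 26, 24, 26, 23] -> [2, 30, 26] and [24, 26, 23]
  Split: [2, 30, 26] -> [2] and [30, 26]
    Split: [30, 26] -> [30] and [26]
    Merge: [30] + [26] -> [26, 30]
  Merge: [2] + [26, 30] -> [2, 26, 30]
  Split: [24, 26, 23] -> [24] and [26, 23]
    Split: [26, 23] -> [26] and [23]
    Merge: [26] + [23] -> [23, 26]
  Merge: [24] + [23, 26] -> [23, 24, 26]
Merge: [2, 26, 30] + [23, 24, 26] -> [2, 23, 24, 26, 26, 30]

Final sorted array: [2, 23, 24, 26, 26, 30]

The merge sort proceeds by recursively splitting the array and merging sorted halves.
After all merges, the sorted array is [2, 23, 24, 26, 26, 30].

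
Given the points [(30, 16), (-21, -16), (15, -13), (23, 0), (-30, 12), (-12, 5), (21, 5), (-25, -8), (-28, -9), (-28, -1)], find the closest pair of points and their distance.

Computing all pairwise distances among 10 points:

d((30, 16), (-21, -16)) = 60.208
d((30, 16), (15, -13)) = 32.6497
d((30, 16), (23, 0)) = 17.4642
d((30, 16), (-30, 12)) = 60.1332
d((30, 16), (-12, 5)) = 43.4166
d((30, 16), (21, 5)) = 14.2127
d((30, 16), (-25, -8)) = 60.0083
d((30, 16), (-28, -9)) = 63.1585
d((30, 16), (-28, -1)) = 60.4401
d((-21, -16), (15, -13)) = 36.1248
d((-21, -16), (23, 0)) = 46.8188
d((-21, -16), (-30, 12)) = 29.4109
d((-21, -16), (-12, 5)) = 22.8473
d((-21, -16), (21, 5)) = 46.9574
d((-21, -16), (-25, -8)) = 8.9443
d((-21, -16), (-28, -9)) = 9.8995
d((-21, -16), (-28, -1)) = 16.5529
d((15, -13), (23, 0)) = 15.2643
d((15, -13), (-30, 12)) = 51.4782
d((15, -13), (-12, 5)) = 32.45
d((15, -13), (21, 5)) = 18.9737
d((15, -13), (-25, -8)) = 40.3113
d((15, -13), (-28, -9)) = 43.1856
d((15, -13), (-28, -1)) = 44.643
d((23, 0), (-30, 12)) = 54.3415
d((23, 0), (-12, 5)) = 35.3553
d((23, 0), (21, 5)) = 5.3852
d((23, 0), (-25, -8)) = 48.6621
d((23, 0), (-28, -9)) = 51.788
d((23, 0), (-28, -1)) = 51.0098
d((-30, 12), (-12, 5)) = 19.3132
d((-30, 12), (21, 5)) = 51.4782
d((-30, 12), (-25, -8)) = 20.6155
d((-30, 12), (-28, -9)) = 21.095
d((-30, 12), (-28, -1)) = 13.1529
d((-12, 5), (21, 5)) = 33.0
d((-12, 5), (-25, -8)) = 18.3848
d((-12, 5), (-28, -9)) = 21.2603
d((-12, 5), (-28, -1)) = 17.088
d((21, 5), (-25, -8)) = 47.8017
d((21, 5), (-28, -9)) = 50.9608
d((21, 5), (-28, -1)) = 49.366
d((-25, -8), (-28, -9)) = 3.1623 <-- minimum
d((-25, -8), (-28, -1)) = 7.6158
d((-28, -9), (-28, -1)) = 8.0

Closest pair: (-25, -8) and (-28, -9) with distance 3.1623

The closest pair is (-25, -8) and (-28, -9) with Euclidean distance 3.1623. For 10 points, brute-force pairwise comparison is shown above. For large n, the divide-and-conquer algorithm (sort by x, recurse on halves, check the dividing strip) achieves O(n log n).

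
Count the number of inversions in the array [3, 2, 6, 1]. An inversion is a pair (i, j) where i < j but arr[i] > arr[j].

Finding inversions in [3, 2, 6, 1]:

(0, 1): arr[0]=3 > arr[1]=2
(0, 3): arr[0]=3 > arr[3]=1
(1, 3): arr[1]=2 > arr[3]=1
(2, 3): arr[2]=6 > arr[3]=1

Total inversions: 4

The array has 4 inversion(s): (0,1), (0,3), (1,3), (2,3). Each pair (i,j) satisfies i < j and arr[i] > arr[j].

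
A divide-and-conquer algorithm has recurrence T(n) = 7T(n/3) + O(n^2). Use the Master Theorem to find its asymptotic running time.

Master Theorem for T(n) = 7T(n/3) + O(n^2):

a = 7, b = 3, c = 2
log_b(a) = log_3(7) = 1.7712

Case 3: c = 2 > log_3(7) = 1.7712
T(n) = O(n^2) = O(n^2)

For T(n) = 7T(n/3) + O(n^2): log_3(7) = 1.7712. This is Case 3 of the Master Theorem (c > log_b(a), work dominated by root), giving O(n^2).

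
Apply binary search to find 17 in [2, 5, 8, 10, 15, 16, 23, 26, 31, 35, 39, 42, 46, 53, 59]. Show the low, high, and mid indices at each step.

Binary search for 17 in [2, 5, 8, 10, 15, 16, 23, 26, 31, 35, 39, 42, 46, 53, 59]:

lo=0, hi=14, mid=7, arr[mid]=26 -> 26 > 17, search left half
lo=0, hi=6, mid=3, arr[mid]=10 -> 10 < 17, search right half
lo=4, hi=6, mid=5, arr[mid]=16 -> 16 < 17, search right half
lo=6, hi=6, mid=6, arr[mid]=23 -> 23 > 17, search left half
lo=6 > hi=5, target 17 not found

Binary search determines that 17 is not in the array after 4 comparisons. The search space was exhausted without finding the target.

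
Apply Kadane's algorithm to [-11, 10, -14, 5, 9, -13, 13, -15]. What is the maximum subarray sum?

Using Kadane's algorithm on [-11, 10, -14, 5, 9, -13, 13, -15]:

Scanning through the array:
Position 1 (value 10): max_ending_here = 10, max_so_far = 10
Position 2 (value -14): max_ending_here = -4, max_so_far = 10
Position 3 (value 5): max_ending_here = 5, max_so_far = 10
Position 4 (value 9): max_ending_here = 14, max_so_far = 14
Position 5 (value -13): max_ending_here = 1, max_so_far = 14
Position 6 (value 13): max_ending_here = 14, max_so_far = 14
Position 7 (value -15): max_ending_here = -1, max_so_far = 14

Maximum subarray: [5, 9]
Maximum sum: 14

The maximum subarray is [5, 9] with sum 14. This subarray runs from index 3 to index 4.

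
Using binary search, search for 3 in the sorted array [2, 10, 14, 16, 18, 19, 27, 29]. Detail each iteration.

Binary search for 3 in [2, 10, 14, 16, 18, 19, 27, 29]:

lo=0, hi=7, mid=3, arr[mid]=16 -> 16 > 3, search left half
lo=0, hi=2, mid=1, arr[mid]=10 -> 10 > 3, search left half
lo=0, hi=0, mid=0, arr[mid]=2 -> 2 < 3, search right half
lo=1 > hi=0, target 3 not found

Binary search determines that 3 is not in the array after 3 comparisons. The search space was exhausted without finding the target.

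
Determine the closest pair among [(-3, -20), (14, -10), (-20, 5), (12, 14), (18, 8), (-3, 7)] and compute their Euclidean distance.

Computing all pairwise distances among 6 points:

d((-3, -20), (14, -10)) = 19.7231
d((-3, -20), (-20, 5)) = 30.2324
d((-3, -20), (12, 14)) = 37.1618
d((-3, -20), (18, 8)) = 35.0
d((-3, -20), (-3, 7)) = 27.0
d((14, -10), (-20, 5)) = 37.1618
d((14, -10), (12, 14)) = 24.0832
d((14, -10), (18, 8)) = 18.4391
d((14, -10), (-3, 7)) = 24.0416
d((-20, 5), (12, 14)) = 33.2415
d((-20, 5), (18, 8)) = 38.1182
d((-20, 5), (-3, 7)) = 17.1172
d((12, 14), (18, 8)) = 8.4853 <-- minimum
d((12, 14), (-3, 7)) = 16.5529
d((18, 8), (-3, 7)) = 21.0238

Closest pair: (12, 14) and (18, 8) with distance 8.4853

The closest pair is (12, 14) and (18, 8) with Euclidean distance 8.4853. For 6 points, brute-force pairwise comparison is shown above. For large n, the divide-and-conquer algorithm (sort by x, recurse on halves, check the dividing strip) achieves O(n log n).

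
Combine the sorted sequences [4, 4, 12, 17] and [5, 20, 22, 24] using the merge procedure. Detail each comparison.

Merging process:

Compare 4 vs 5: take 4 from left. Merged: [4]
Compare 4 vs 5: take 4 from left. Merged: [4, 4]
Compare 12 vs 5: take 5 from right. Merged: [4, 4, 5]
Compare 12 vs 20: take 12 from left. Merged: [4, 4, 5, 12]
Compare 17 vs 20: take 17 from left. Merged: [4, 4, 5, 12, 17]
Append remaining from right: [20, 22, 24]. Merged: [4, 4, 5, 12, 17, 20, 22, 24]

Final merged array: [4, 4, 5, 12, 17, 20, 22, 24]
Total comparisons: 5

The merged array is [4, 4, 5, 12, 17, 20, 22, 24], requiring 5 comparisons. The merge step runs in O(n) time where n is the total number of elements.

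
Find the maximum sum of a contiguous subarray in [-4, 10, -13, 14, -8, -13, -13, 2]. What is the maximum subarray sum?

Using Kadane's algorithm on [-4, 10, -13, 14, -8, -13, -13, 2]:

Scanning through the array:
Position 1 (value 10): max_ending_here = 10, max_so_far = 10
Position 2 (value -13): max_ending_here = -3, max_so_far = 10
Position 3 (value 14): max_ending_here = 14, max_so_far = 14
Position 4 (value -8): max_ending_here = 6, max_so_far = 14
Position 5 (value -13): max_ending_here = -7, max_so_far = 14
Position 6 (value -13): max_ending_here = -13, max_so_far = 14
Position 7 (value 2): max_ending_here = 2, max_so_far = 14

Maximum subarray: [14]
Maximum sum: 14

The maximum subarray is [14] with sum 14. This subarray runs from index 3 to index 3.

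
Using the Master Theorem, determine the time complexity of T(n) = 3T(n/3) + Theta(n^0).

Master Theorem for T(n) = 3T(n/3) + O(n^0):

a = 3, b = 3, c = 0
log_b(a) = log_3(3) = 1.0000

Case 1: c = 0 < log_3(3) = 1.0000
T(n) = O(n^(log_3 3)) = O(n)

For T(n) = 3T(n/3) + O(n^0): log_3(3) = 1.0000. This is Case 1 of the Master Theorem (c < log_b(a), work dominated by leaves), giving O(n).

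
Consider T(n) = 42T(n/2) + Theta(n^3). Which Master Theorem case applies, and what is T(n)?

Master Theorem for T(n) = 42T(n/2) + O(n^3):

a = 42, b = 2, c = 3
log_b(a) = log_2(42) = 5.3923

Case 1: c = 3 < log_2(42) = 5.3923
T(n) = O(n^(log_2 42))

For T(n) = 42T(n/2) + O(n^3): log_2(42) = 5.3923. This is Case 1 of the Master Theorem (c < log_b(a), work dominated by leaves), giving O(n^(log_2 42)).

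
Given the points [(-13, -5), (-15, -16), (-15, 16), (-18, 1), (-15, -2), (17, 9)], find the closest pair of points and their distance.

Computing all pairwise distances among 6 points:

d((-13, -5), (-15, -16)) = 11.1803
d((-13, -5), (-15, 16)) = 21.095
d((-13, -5), (-18, 1)) = 7.8102
d((-13, -5), (-15, -2)) = 3.6056 <-- minimum
d((-13, -5), (17, 9)) = 33.1059
d((-15, -16), (-15, 16)) = 32.0
d((-15, -16), (-18, 1)) = 17.2627
d((-15, -16), (-15, -2)) = 14.0
d((-15, -16), (17, 9)) = 40.6079
d((-15, 16), (-18, 1)) = 15.2971
d((-15, 16), (-15, -2)) = 18.0
d((-15, 16), (17, 9)) = 32.7567
d((-18, 1), (-15, -2)) = 4.2426
d((-18, 1), (17, 9)) = 35.9026
d((-15, -2), (17, 9)) = 33.8378

Closest pair: (-13, -5) and (-15, -2) with distance 3.6056

The closest pair is (-13, -5) and (-15, -2) with Euclidean distance 3.6056. For 6 points, brute-force pairwise comparison is shown above. For large n, the divide-and-conquer algorithm (sort by x, recurse on halves, check the dividing strip) achieves O(n log n).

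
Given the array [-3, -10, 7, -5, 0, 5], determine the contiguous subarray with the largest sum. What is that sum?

Using Kadane's algorithm on [-3, -10, 7, -5, 0, 5]:

Scanning through the array:
Position 1 (value -10): max_ending_here = -10, max_so_far = -3
Position 2 (value 7): max_ending_here = 7, max_so_far = 7
Position 3 (value -5): max_ending_here = 2, max_so_far = 7
Position 4 (value 0): max_ending_here = 2, max_so_far = 7
Position 5 (value 5): max_ending_here = 7, max_so_far = 7

Maximum subarray: [7]
Maximum sum: 7

The maximum subarray is [7] with sum 7. This subarray runs from index 2 to index 2.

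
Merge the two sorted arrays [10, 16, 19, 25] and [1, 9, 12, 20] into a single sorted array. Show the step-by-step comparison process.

Merging process:

Compare 10 vs 1: take 1 from right. Merged: [1]
Compare 10 vs 9: take 9 from right. Merged: [1, 9]
Compare 10 vs 12: take 10 from left. Merged: [1, 9, 10]
Compare 16 vs 12: take 12 from right. Merged: [1, 9, 10, 12]
Compare 16 vs 20: take 16 from left. Merged: [1, 9, 10, 12, 16]
Compare 19 vs 20: take 19 from left. Merged: [1, 9, 10, 12, 16, 19]
Compare 25 vs 20: take 20 from right. Merged: [1, 9, 10, 12, 16, 19, 20]
Append remaining from left: [25]. Merged: [1, 9, 10, 12, 16, 19, 20, 25]

Final merged array: [1, 9, 10, 12, 16, 19, 20, 25]
Total comparisons: 7

The merged array is [1, 9, 10, 12, 16, 19, 20, 25], requiring 7 comparisons. The merge step runs in O(n) time where n is the total number of elements.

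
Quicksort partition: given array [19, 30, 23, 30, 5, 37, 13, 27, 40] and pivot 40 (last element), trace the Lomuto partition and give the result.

Lomuto partition with pivot = 40:

Initial array: [19, 30, 23, 30, 5, 37, 13, 27, 40]

arr[0]=19 <= 40: swap with position 0, array becomes [19, 30, 23, 30, 5, 37, 13, 27, 40]
arr[1]=30 <= 40: swap with position 1, array becomes [19, 30, 23, 30, 5, 37, 13, 27, 40]
arr[2]=23 <= 40: swap with position 2, array becomes [19, 30, 23, 30, 5, 37, 13, 27, 40]
arr[3]=30 <= 40: swap with position 3, array becomes [19, 30, 23, 30, 5, 37, 13, 27, 40]
arr[4]=5 <= 40: swap with position 4, array becomes [19, 30, 23, 30, 5, 37, 13, 27, 40]
arr[5]=37 <= 40: swap with position 5, array becomes [19, 30, 23, 30, 5, 37, 13, 27, 40]
arr[6]=13 <= 40: swap with position 6, array becomes [19, 30, 23, 30, 5, 37, 13, 27, 40]
arr[7]=27 <= 40: swap with position 7, array becomes [19, 30, 23, 30, 5, 37, 13, 27, 40]

Place pivot at position 8: [19, 30, 23, 30, 5, 37, 13, 27, 40]
Pivot position: 8

After partitioning with pivot 40, the array becomes [19, 30, 23, 30, 5, 37, 13, 27, 40]. The pivot is placed at index 8. All elements to the left of the pivot are <= 40, and all elements to the right are > 40.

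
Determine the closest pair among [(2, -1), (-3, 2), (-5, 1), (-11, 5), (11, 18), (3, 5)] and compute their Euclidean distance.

Computing all pairwise distances among 6 points:

d((2, -1), (-3, 2)) = 5.831
d((2, -1), (-5, 1)) = 7.2801
d((2, -1), (-11, 5)) = 14.3178
d((2, -1), (11, 18)) = 21.0238
d((2, -1), (3, 5)) = 6.0828
d((-3, 2), (-5, 1)) = 2.2361 <-- minimum
d((-3, 2), (-11, 5)) = 8.544
d((-3, 2), (11, 18)) = 21.2603
d((-3, 2), (3, 5)) = 6.7082
d((-5, 1), (-11, 5)) = 7.2111
d((-5, 1), (11, 18)) = 23.3452
d((-5, 1), (3, 5)) = 8.9443
d((-11, 5), (11, 18)) = 25.5539
d((-11, 5), (3, 5)) = 14.0
d((11, 18), (3, 5)) = 15.2643

Closest pair: (-3, 2) and (-5, 1) with distance 2.2361

The closest pair is (-3, 2) and (-5, 1) with Euclidean distance 2.2361. For 6 points, brute-force pairwise comparison is shown above. For large n, the divide-and-conquer algorithm (sort by x, recurse on halves, check the dividing strip) achieves O(n log n).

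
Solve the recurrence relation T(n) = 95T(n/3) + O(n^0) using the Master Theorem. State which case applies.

Master Theorem for T(n) = 95T(n/3) + O(n^0):

a = 95, b = 3, c = 0
log_b(a) = log_3(95) = 4.1451

Case 1: c = 0 < log_3(95) = 4.1451
T(n) = O(n^(log_3 95))

For T(n) = 95T(n/3) + O(n^0): log_3(95) = 4.1451. This is Case 1 of the Master Theorem (c < log_b(a), work dominated by leaves), giving O(n^(log_3 95)).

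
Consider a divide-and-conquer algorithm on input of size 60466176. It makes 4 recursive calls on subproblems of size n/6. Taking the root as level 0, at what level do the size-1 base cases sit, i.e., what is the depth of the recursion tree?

For divide and conquer with division factor 6:

Problem sizes at each level:
Level 0: 60466176
Level 1: 10077696
Level 2: 1679616
Level 3: 279936
Level 4: 46656
Level 5: 7776
Level 6: 1296
Level 7: 216
Level 8: 36
Level 9: 6
Level 10: 1

The root is level 0 and the size-1 base case is level 10 (the tree spans levels 0 through 10, i.e. 11 levels counting the root), so the depth is the number of divisions: log_6(60466176) = 10

The recursion tree depth is log_6(60466176) = 10. At each level, the problem size is divided by 6, so it takes 10 divisions to reduce to a base case of size 1. The algorithm makes 4 recursive calls at each level.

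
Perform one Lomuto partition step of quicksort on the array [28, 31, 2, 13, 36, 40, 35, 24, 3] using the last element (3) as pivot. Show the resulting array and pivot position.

Lomuto partition with pivot = 3:

Initial array: [28, 31, 2, 13, 36, 40, 35, 24, 3]

arr[0]=28 > 3: no swap
arr[1]=31 > 3: no swap
arr[2]=2 <= 3: swap with position 0, array becomes [2, 31, 28, 13, 36, 40, 35, 24, 3]
arr[3]=13 > 3: no swap
arr[4]=36 > 3: no swap
arr[5]=40 > 3: no swap
arr[6]=35 > 3: no swap
arr[7]=24 > 3: no swap

Place pivot at position 1: [2, 3, 28, 13, 36, 40, 35, 24, 31]
Pivot position: 1

After partitioning with pivot 3, the array becomes [2, 3, 28, 13, 36, 40, 35, 24, 31]. The pivot is placed at index 1. All elements to the left of the pivot are <= 3, and all elements to the right are > 3.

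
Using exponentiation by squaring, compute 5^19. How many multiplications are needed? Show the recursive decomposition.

Computing 5^19 by squaring (build up from 5^1; each line after the first costs one multiplication):

5^1 = 5
5^2 = (5^1)^2 = 5^2 = 25
5^4 = (5^2)^2 = 25^2 = 625
5^8 = (5^4)^2 = 625^2 = 390625
5^9 = 5 * 5^8 = 5 * 390625 = 1953125
5^18 = (5^9)^2 = 1953125^2 = 3814697265625
5^19 = 5 * 5^18 = 5 * 3814697265625 = 19073486328125

Result: 19073486328125
Multiplications needed: 6 (6 lines after 5^1)

5^19 = 19073486328125. Using exponentiation by squaring, this requires 6 multiplications. The key idea: if the exponent is even, square the half-power; if odd, multiply by the base once.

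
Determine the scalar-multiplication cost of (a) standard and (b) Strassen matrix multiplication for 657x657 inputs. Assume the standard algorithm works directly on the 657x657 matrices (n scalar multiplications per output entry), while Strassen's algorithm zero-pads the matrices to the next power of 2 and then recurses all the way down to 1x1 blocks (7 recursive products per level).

Matrix multiplication for 657x657 matrices:

Strassen's algorithm requires power-of-2 dimensions. Pad 657x657 to 1024x1024 (next power of 2).

Standard algorithm: 657^3 = 283593393 multiplications
Strassen's algorithm: 7^(log2(1024)) = 7^10 = 282475249 multiplications
Savings: 283593393 - 282475249 = 1118144 multiplications

Standard: 283593393 multiplications (657^3). Strassen: 282475249 multiplications (7^10, after padding to 1024x1024). Strassen reduces 8 recursive multiplications to 7 at each level.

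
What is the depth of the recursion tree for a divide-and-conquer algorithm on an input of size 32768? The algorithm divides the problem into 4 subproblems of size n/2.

For divide and conquer with division factor 2:

Problem sizes at each level:
Level 0: 32768
Level 1: 16384
Level 2: 8192
Level 3: 4096
Level 4: 2048
Level 5: 1024
Level 6: 512
Level 7: 256
Level 8: 128
Level 9: 64
Level 10: 32
Level 11: 16
Level 12: 8
Level 13: 4
Level 14: 2
Level 15: 1

The root is level 0 and the size-1 base case is level 15 (the tree spans levels 0 through 15, i.e. 16 levels counting the root), so the depth is the number of divisions: log_2(32768) = 15

The recursion tree depth is log_2(32768) = 15. At each level, the problem size is divided by 2, so it takes 15 divisions to reduce to a base case of size 1. The algorithm makes 4 recursive calls at each level.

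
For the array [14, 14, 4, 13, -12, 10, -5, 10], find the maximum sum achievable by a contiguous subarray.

Using Kadane's algorithm on [14, 14, 4, 13, -12, 10, -5, 10]:

Scanning through the array:
Position 1 (value 14): max_ending_here = 28, max_so_far = 28
Position 2 (value 4): max_ending_here = 32, max_so_far = 32
Position 3 (value 13): max_ending_here = 45, max_so_far = 45
Position 4 (value -12): max_ending_here = 33, max_so_far = 45
Position 5 (value 10): max_ending_here = 43, max_so_far = 45
Position 6 (value -5): max_ending_here = 38, max_so_far = 45
Position 7 (value 10): max_ending_here = 48, max_so_far = 48

Maximum subarray: [14, 14, 4, 13, -12, 10, -5, 10]
Maximum sum: 48

The maximum subarray is [14, 14, 4, 13, -12, 10, -5, 10] with sum 48. This subarray runs from index 0 to index 7.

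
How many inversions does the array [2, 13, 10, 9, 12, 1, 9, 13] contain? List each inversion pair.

Finding inversions in [2, 13, 10, 9, 12, 1, 9, 13]:

(0, 5): arr[0]=2 > arr[5]=1
(1, 2): arr[1]=13 > arr[2]=10
(1, 3): arr[1]=13 > arr[3]=9
(1, 4): arr[1]=13 > arr[4]=12
(1, 5): arr[1]=13 > arr[5]=1
(1, 6): arr[1]=13 > arr[6]=9
(2, 3): arr[2]=10 > arr[3]=9
(2, 5): arr[2]=10 > arr[5]=1
(2, 6): arr[2]=10 > arr[6]=9
(3, 5): arr[3]=9 > arr[5]=1
(4, 5): arr[4]=12 > arr[5]=1
(4, 6): arr[4]=12 > arr[6]=9

Total inversions: 12

The array has 12 inversion(s): (0,5), (1,2), (1,3), (1,4), (1,5), (1,6), (2,3), (2,5), (2,6), (3,5), (4,5), (4,6). Each pair (i,j) satisfies i < j and arr[i] > arr[j].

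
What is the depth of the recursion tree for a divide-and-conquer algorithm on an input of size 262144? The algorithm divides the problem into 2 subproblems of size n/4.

For divide and conquer with division factor 4:

Problem sizes at each level:
Level 0: 262144
Level 1: 65536
Level 2: 16384
Level 3: 4096
Level 4: 1024
Level 5: 256
Level 6: 64
Level 7: 16
Level 8: 4
Level 9: 1

The root is level 0 and the size-1 base case is level 9 (the tree spans levels 0 through 9, i.e. 10 levels counting the root), so the depth is the number of divisions: log_4(262144) = 9

The recursion tree depth is log_4(262144) = 9. At each level, the problem size is divided by 4, so it takes 9 divisions to reduce to a base case of size 1. The algorithm makes 2 recursive calls at each level.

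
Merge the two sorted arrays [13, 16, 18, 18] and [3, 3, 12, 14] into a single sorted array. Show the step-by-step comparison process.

Merging process:

Compare 13 vs 3: take 3 from right. Merged: [3]
Compare 13 vs 3: take 3 from right. Merged: [3, 3]
Compare 13 vs 12: take 12 from right. Merged: [3, 3, 12]
Compare 13 vs 14: take 13 from left. Merged: [3, 3, 12, 13]
Compare 16 vs 14: take 14 from right. Merged: [3, 3, 12, 13, 14]
Append remaining from left: [16, 18, 18]. Merged: [3, 3, 12, 13, 14, 16, 18, 18]

Final merged array: [3, 3, 12, 13, 14, 16, 18, 18]
Total comparisons: 5

The merged array is [3, 3, 12, 13, 14, 16, 18, 18], requiring 5 comparisons. The merge step runs in O(n) time where n is the total number of elements.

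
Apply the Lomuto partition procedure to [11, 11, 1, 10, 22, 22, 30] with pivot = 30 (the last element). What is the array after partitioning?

Lomuto partition with pivot = 30:

Initial array: [11, 11, 1, 10, 22, 22, 30]

arr[0]=11 <= 30: swap with position 0, array becomes [11, 11, 1, 10, 22, 22, 30]
arr[1]=11 <= 30: swap with position 1, array becomes [11, 11, 1, 10, 22, 22, 30]
arr[2]=1 <= 30: swap with position 2, array becomes [11, 11, 1, 10, 22, 22, 30]
arr[3]=10 <= 30: swap with position 3, array becomes [11, 11, 1, 10, 22, 22, 30]
arr[4]=22 <= 30: swap with position 4, array becomes [11, 11, 1, 10, 22, 22, 30]
arr[5]=22 <= 30: swap with position 5, array becomes [11, 11, 1, 10, 22, 22, 30]

Place pivot at position 6: [11, 11, 1, 10, 22, 22, 30]
Pivot position: 6

After partitioning with pivot 30, the array becomes [11, 11, 1, 10, 22, 22, 30]. The pivot is placed at index 6. All elements to the left of the pivot are <= 30, and all elements to the right are > 30.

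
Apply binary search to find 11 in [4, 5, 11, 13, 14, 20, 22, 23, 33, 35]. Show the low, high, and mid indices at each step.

Binary search for 11 in [4, 5, 11, 13, 14, 20, 22, 23, 33, 35]:

lo=0, hi=9, mid=4, arr[mid]=14 -> 14 > 11, search left half
lo=0, hi=3, mid=1, arr[mid]=5 -> 5 < 11, search right half
lo=2, hi=3, mid=2, arr[mid]=11 -> Found target at index 2!

Binary search finds 11 at index 2 after 3 comparisons. The search repeatedly halves the search space by comparing with the middle element.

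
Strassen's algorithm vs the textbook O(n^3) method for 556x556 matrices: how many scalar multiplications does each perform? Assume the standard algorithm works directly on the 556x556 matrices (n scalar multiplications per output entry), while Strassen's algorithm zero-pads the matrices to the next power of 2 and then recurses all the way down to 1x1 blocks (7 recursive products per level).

Matrix multiplication for 556x556 matrices:

Strassen's algorithm requires power-of-2 dimensions. Pad 556x556 to 1024x1024 (next power of 2).

Standard algorithm: 556^3 = 171879616 multiplications
Strassen's algorithm: 7^(log2(1024)) = 7^10 = 282475249 multiplications
Difference: 171879616 - 282475249 = -110595633 (Strassen uses MORE here due to padding overhead — for small or just-over-power-of-2 n, padding can outweigh the per-level savings)

Standard: 171879616 multiplications (556^3). Strassen: 282475249 multiplications (7^10, after padding to 1024x1024). Strassen reduces 8 recursive multiplications to 7 at each level.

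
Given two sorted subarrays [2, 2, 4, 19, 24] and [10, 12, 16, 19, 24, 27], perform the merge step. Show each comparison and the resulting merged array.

Merging process:

Compare 2 vs 10: take 2 from left. Merged: [2]
Compare 2 vs 10: take 2 from left. Merged: [2, 2]
Compare 4 vs 10: take 4 from left. Merged: [2, 2, 4]
Compare 19 vs 10: take 10 from right. Merged: [2, 2, 4, 10]
Compare 19 vs 12: take 12 from right. Merged: [2, 2, 4, 10, 12]
Compare 19 vs 16: take 16 from right. Merged: [2, 2, 4, 10, 12, 16]
Compare 19 vs 19: take 19 from left. Merged: [2, 2, 4, 10, 12, 16, 19]
Compare 24 vs 19: take 19 from right. Merged: [2, 2, 4, 10, 12, 16, 19, 19]
Compare 24 vs 24: take 24 from left. Merged: [2, 2, 4, 10, 12, 16, 19, 19, 24]
Append remaining from right: [24, 27]. Merged: [2, 2, 4, 10, 12, 16, 19, 19, 24, 24, 27]

Final merged array: [2, 2, 4, 10, 12, 16, 19, 19, 24, 24, 27]
Total comparisons: 9

The merged array is [2, 2, 4, 10, 12, 16, 19, 19, 24, 24, 27], requiring 9 comparisons. The merge step runs in O(n) time where n is the total number of elements.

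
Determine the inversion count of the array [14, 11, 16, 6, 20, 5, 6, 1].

Finding inversions in [14, 11, 16, 6, 20, 5, 6, 1]:

(0, 1): arr[0]=14 > arr[1]=11
(0, 3): arr[0]=14 > arr[3]=6
(0, 5): arr[0]=14 > arr[5]=5
(0, 6): arr[0]=14 > arr[6]=6
(0, 7): arr[0]=14 > arr[7]=1
(1, 3): arr[1]=11 > arr[3]=6
(1, 5): arr[1]=11 > arr[5]=5
(1, 6): arr[1]=11 > arr[6]=6
(1, 7): arr[1]=11 > arr[7]=1
(2, 3): arr[2]=16 > arr[3]=6
(2, 5): arr[2]=16 > arr[5]=5
(2, 6): arr[2]=16 > arr[6]=6
(2, 7): arr[2]=16 > arr[7]=1
(3, 5): arr[3]=6 > arr[5]=5
(3, 7): arr[3]=6 > arr[7]=1
(4, 5): arr[4]=20 > arr[5]=5
(4, 6): arr[4]=20 > arr[6]=6
(4, 7): arr[4]=20 > arr[7]=1
(5, 7): arr[5]=5 > arr[7]=1
(6, 7): arr[6]=6 > arr[7]=1

Total inversions: 20

The array has 20 inversion(s): (0,1), (0,3), (0,5), (0,6), (0,7), (1,3), (1,5), (1,6), (1,7), (2,3), (2,5), (2,6), (2,7), (3,5), (3,7), (4,5), (4,6), (4,7), (5,7), (6,7). Each pair (i,j) satisfies i < j and arr[i] > arr[j].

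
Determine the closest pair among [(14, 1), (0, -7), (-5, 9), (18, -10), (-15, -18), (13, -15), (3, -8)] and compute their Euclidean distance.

Computing all pairwise distances among 7 points:

d((14, 1), (0, -7)) = 16.1245
d((14, 1), (-5, 9)) = 20.6155
d((14, 1), (18, -10)) = 11.7047
d((14, 1), (-15, -18)) = 34.6699
d((14, 1), (13, -15)) = 16.0312
d((14, 1), (3, -8)) = 14.2127
d((0, -7), (-5, 9)) = 16.7631
d((0, -7), (18, -10)) = 18.2483
d((0, -7), (-15, -18)) = 18.6011
d((0, -7), (13, -15)) = 15.2643
d((0, -7), (3, -8)) = 3.1623 <-- minimum
d((-5, 9), (18, -10)) = 29.8329
d((-5, 9), (-15, -18)) = 28.7924
d((-5, 9), (13, -15)) = 30.0
d((-5, 9), (3, -8)) = 18.7883
d((18, -10), (-15, -18)) = 33.9559
d((18, -10), (13, -15)) = 7.0711
d((18, -10), (3, -8)) = 15.1327
d((-15, -18), (13, -15)) = 28.1603
d((-15, -18), (3, -8)) = 20.5913
d((13, -15), (3, -8)) = 12.2066

Closest pair: (0, -7) and (3, -8) with distance 3.1623

The closest pair is (0, -7) and (3, -8) with Euclidean distance 3.1623. For 7 points, brute-force pairwise comparison is shown above. For large n, the divide-and-conquer algorithm (sort by x, recurse on halves, check the dividing strip) achieves O(n log n).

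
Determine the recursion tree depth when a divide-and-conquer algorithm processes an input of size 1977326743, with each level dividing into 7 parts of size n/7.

For divide and conquer with division factor 7:

Problem sizes at each level:
Level 0: 1977326743
Level 1: 282475249
Level 2: 40353607
Level 3: 5764801
Level 4: 823543
Level 5: 117649
Level 6: 16807
Level 7: 2401
Level 8: 343
Level 9: 49
Level 10: 7
Level 11: 1

The root is level 0 and the size-1 base case is level 11 (the tree spans levels 0 through 11, i.e. 12 levels counting the root), so the depth is the number of divisions: log_7(1977326743) = 11

The recursion tree depth is log_7(1977326743) = 11. At each level, the problem size is divided by 7, so it takes 11 divisions to reduce to a base case of size 1. The algorithm makes 7 recursive calls at each level.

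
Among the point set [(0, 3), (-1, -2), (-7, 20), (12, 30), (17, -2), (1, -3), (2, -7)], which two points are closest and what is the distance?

Computing all pairwise distances among 7 points:

d((0, 3), (-1, -2)) = 5.099
d((0, 3), (-7, 20)) = 18.3848
d((0, 3), (12, 30)) = 29.5466
d((0, 3), (17, -2)) = 17.72
d((0, 3), (1, -3)) = 6.0828
d((0, 3), (2, -7)) = 10.198
d((-1, -2), (-7, 20)) = 22.8035
d((-1, -2), (12, 30)) = 34.5398
d((-1, -2), (17, -2)) = 18.0
d((-1, -2), (1, -3)) = 2.2361 <-- minimum
d((-1, -2), (2, -7)) = 5.831
d((-7, 20), (12, 30)) = 21.4709
d((-7, 20), (17, -2)) = 32.5576
d((-7, 20), (1, -3)) = 24.3516
d((-7, 20), (2, -7)) = 28.4605
d((12, 30), (17, -2)) = 32.3883
d((12, 30), (1, -3)) = 34.7851
d((12, 30), (2, -7)) = 38.3275
d((17, -2), (1, -3)) = 16.0312
d((17, -2), (2, -7)) = 15.8114
d((1, -3), (2, -7)) = 4.1231

Closest pair: (-1, -2) and (1, -3) with distance 2.2361

The closest pair is (-1, -2) and (1, -3) with Euclidean distance 2.2361. For 7 points, brute-force pairwise comparison is shown above. For large n, the divide-and-conquer algorithm (sort by x, recurse on halves, check the dividing strip) achieves O(n log n).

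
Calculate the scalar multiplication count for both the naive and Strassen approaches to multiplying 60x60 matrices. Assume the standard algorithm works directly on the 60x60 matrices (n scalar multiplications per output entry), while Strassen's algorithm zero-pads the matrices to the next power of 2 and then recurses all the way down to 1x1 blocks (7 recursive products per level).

Matrix multiplication for 60x60 matrices:

Strassen's algorithm requires power-of-2 dimensions. Pad 60x60 to 64x64 (next power of 2).

Standard algorithm: 60^3 = 216000 multiplications
Strassen's algorithm: 7^(log2(64)) = 7^6 = 117649 multiplications
Savings: 216000 - 117649 = 98351 multiplications

Standard: 216000 multiplications (60^3). Strassen: 117649 multiplications (7^6, after padding to 64x64). Strassen reduces 8 recursive multiplications to 7 at each level.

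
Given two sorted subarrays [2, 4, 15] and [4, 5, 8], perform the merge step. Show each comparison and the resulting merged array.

Merging process:

Compare 2 vs 4: take 2 from left. Merged: [2]
Compare 4 vs 4: take 4 from left. Merged: [2, 4]
Compare 15 vs 4: take 4 from right. Merged: [2, 4, 4]
Compare 15 vs 5: take 5 from right. Merged: [2, 4, 4, 5]
Compare 15 vs 8: take 8 from right. Merged: [2, 4, 4, 5, 8]
Append remaining from left: [15]. Merged: [2, 4, 4, 5, 8, 15]

Final merged array: [2, 4, 4, 5, 8, 15]
Total comparisons: 5

The merged array is [2, 4, 4, 5, 8, 15], requiring 5 comparisons. The merge step runs in O(n) time where n is the total number of elements.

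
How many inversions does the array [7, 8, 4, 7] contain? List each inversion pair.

Finding inversions in [7, 8, 4, 7]:

(0, 2): arr[0]=7 > arr[2]=4
(1, 2): arr[1]=8 > arr[2]=4
(1, 3): arr[1]=8 > arr[3]=7

Total inversions: 3

The array has 3 inversion(s): (0,2), (1,2), (1,3). Each pair (i,j) satisfies i < j and arr[i] > arr[j].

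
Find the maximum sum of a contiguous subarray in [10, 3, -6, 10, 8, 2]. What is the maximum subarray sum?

Using Kadane's algorithm on [10, 3, -6, 10, 8, 2]:

Scanning through the array:
Position 1 (value 3): max_ending_here = 13, max_so_far = 13
Position 2 (value -6): max_ending_here = 7, max_so_far = 13
Position 3 (value 10): max_ending_here = 17, max_so_far = 17
Position 4 (value 8): max_ending_here = 25, max_so_far = 25
Position 5 (value 2): max_ending_here = 27, max_so_far = 27

Maximum subarray: [10, 3, -6, 10, 8, 2]
Maximum sum: 27

The maximum subarray is [10, 3, -6, 10, 8, 2] with sum 27. This subarray runs from index 0 to index 5.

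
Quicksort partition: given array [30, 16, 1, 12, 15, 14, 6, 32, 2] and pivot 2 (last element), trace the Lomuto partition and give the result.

Lomuto partition with pivot = 2:

Initial array: [30, 16, 1, 12, 15, 14, 6, 32, 2]

arr[0]=30 > 2: no swap
arr[1]=16 > 2: no swap
arr[2]=1 <= 2: swap with position 0, array becomes [1, 16, 30, 12, 15, 14, 6, 32, 2]
arr[3]=12 > 2: no swap
arr[4]=15 > 2: no swap
arr[5]=14 > 2: no swap
arr[6]=6 > 2: no swap
arr[7]=32 > 2: no swap

Place pivot at position 1: [1, 2, 30, 12, 15, 14, 6, 32, 16]
Pivot position: 1

After partitioning with pivot 2, the array becomes [1, 2, 30, 12, 15, 14, 6, 32, 16]. The pivot is placed at index 1. All elements to the left of the pivot are <= 2, and all elements to the right are > 2.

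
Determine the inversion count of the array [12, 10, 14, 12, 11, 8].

Finding inversions in [12, 10, 14, 12, 11, 8]:

(0, 1): arr[0]=12 > arr[1]=10
(0, 4): arr[0]=12 > arr[4]=11
(0, 5): arr[0]=12 > arr[5]=8
(1, 5): arr[1]=10 > arr[5]=8
(2, 3): arr[2]=14 > arr[3]=12
(2, 4): arr[2]=14 > arr[4]=11
(2, 5): arr[2]=14 > arr[5]=8
(3, 4): arr[3]=12 > arr[4]=11
(3, 5): arr[3]=12 > arr[5]=8
(4, 5): arr[4]=11 > arr[5]=8

Total inversions: 10

The array has 10 inversion(s): (0,1), (0,4), (0,5), (1,5), (2,3), (2,4), (2,5), (3,4), (3,5), (4,5). Each pair (i,j) satisfies i < j and arr[i] > arr[j].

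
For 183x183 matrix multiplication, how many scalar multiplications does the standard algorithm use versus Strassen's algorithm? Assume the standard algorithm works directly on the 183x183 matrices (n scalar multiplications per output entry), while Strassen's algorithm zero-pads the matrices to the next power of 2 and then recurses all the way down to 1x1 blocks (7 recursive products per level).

Matrix multiplication for 183x183 matrices:

Strassen's algorithm requires power-of-2 dimensions. Pad 183x183 to 256x256 (next power of 2).

Standard algorithm: 183^3 = 6128487 multiplications
Strassen's algorithm: 7^(log2(256)) = 7^8 = 5764801 multiplications
Savings: 6128487 - 5764801 = 363686 multiplications

Standard: 6128487 multiplications (183^3). Strassen: 5764801 multiplications (7^8, after padding to 256x256). Strassen reduces 8 recursive multiplications to 7 at each level.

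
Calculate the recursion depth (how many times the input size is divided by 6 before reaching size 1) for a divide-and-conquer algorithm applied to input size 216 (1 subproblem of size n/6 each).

For divide and conquer with division factor 6:

Problem sizes at each level:
Level 0: 216
Level 1: 36
Level 2: 6
Level 3: 1

The root is level 0 and the size-1 base case is level 3 (the tree spans levels 0 through 3, i.e. 4 levels counting the root), so the depth is the number of divisions: log_6(216) = 3

The recursion tree depth is log_6(216) = 3. At each level, the problem size is divided by 6, so it takes 3 divisions to reduce to a base case of size 1. The algorithm makes 1 recursive call at each level.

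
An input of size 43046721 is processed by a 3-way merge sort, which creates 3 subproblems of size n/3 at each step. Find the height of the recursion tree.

For divide and conquer with division factor 3:

Problem sizes at each level:
Level 0: 43046721
Level 1: 14348907
Level 2: 4782969
Level 3: 1594323
Level 4: 531441
Level 5: 177147
Level 6: 59049
Level 7: 19683
Level 8: 6561
Level 9: 2187
Level 10: 729
Level 11: 243
Level 12: 81
Level 13: 27
Level 14: 9
Level 15: 3
Level 16: 1

The root is level 0 and the size-1 base case is level 16 (the tree spans levels 0 through 16, i.e. 17 levels counting the root), so the depth is the number of divisions: log_3(43046721) = 16

The recursion tree depth is log_3(43046721) = 16. At each level, the problem size is divided by 3, so it takes 16 divisions to reduce to a base case of size 1. The algorithm makes 3 recursive calls at each level.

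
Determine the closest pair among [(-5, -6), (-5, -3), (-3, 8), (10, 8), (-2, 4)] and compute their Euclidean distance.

Computing all pairwise distances among 5 points:

d((-5, -6), (-5, -3)) = 3.0 <-- minimum
d((-5, -6), (-3, 8)) = 14.1421
d((-5, -6), (10, 8)) = 20.5183
d((-5, -6), (-2, 4)) = 10.4403
d((-5, -3), (-3, 8)) = 11.1803
d((-5, -3), (10, 8)) = 18.6011
d((-5, -3), (-2, 4)) = 7.6158
d((-3, 8), (10, 8)) = 13.0
d((-3, 8), (-2, 4)) = 4.1231
d((10, 8), (-2, 4)) = 12.6491

Closest pair: (-5, -6) and (-5, -3) with distance 3.0

The closest pair is (-5, -6) and (-5, -3) with Euclidean distance 3.0. For 5 points, brute-force pairwise comparison is shown above. For large n, the divide-and-conquer algorithm (sort by x, recurse on halves, check the dividing strip) achieves O(n log n).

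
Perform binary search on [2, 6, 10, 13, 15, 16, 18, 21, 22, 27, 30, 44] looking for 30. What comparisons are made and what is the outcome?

Binary search for 30 in [2, 6, 10, 13, 15, 16, 18, 21, 22, 27, 30, 44]:

lo=0, hi=11, mid=5, arr[mid]=16 -> 16 < 30, search right half
lo=6, hi=11, mid=8, arr[mid]=22 -> 22 < 30, search right half
lo=9, hi=11, mid=10, arr[mid]=30 -> Found target at index 10!

Binary search finds 30 at index 10 after 3 comparisons. The search repeatedly halves the search space by comparing with the middle element.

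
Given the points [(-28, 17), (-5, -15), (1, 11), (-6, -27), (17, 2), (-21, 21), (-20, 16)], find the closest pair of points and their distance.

Computing all pairwise distances among 7 points:

d((-28, 17), (-5, -15)) = 39.4081
d((-28, 17), (1, 11)) = 29.6142
d((-28, 17), (-6, -27)) = 49.1935
d((-28, 17), (17, 2)) = 47.4342
d((-28, 17), (-21, 21)) = 8.0623
d((-28, 17), (-20, 16)) = 8.0623
d((-5, -15), (1, 11)) = 26.6833
d((-5, -15), (-6, -27)) = 12.0416
d((-5, -15), (17, 2)) = 27.8029
d((-5, -15), (-21, 21)) = 39.3954
d((-5, -15), (-20, 16)) = 34.4384
d((1, 11), (-6, -27)) = 38.6394
d((1, 11), (17, 2)) = 18.3576
d((1, 11), (-21, 21)) = 24.1661
d((1, 11), (-20, 16)) = 21.587
d((-6, -27), (17, 2)) = 37.0135
d((-6, -27), (-21, 21)) = 50.2892
d((-6, -27), (-20, 16)) = 45.2217
d((17, 2), (-21, 21)) = 42.4853
d((17, 2), (-20, 16)) = 39.5601
d((-21, 21), (-20, 16)) = 5.099 <-- minimum

Closest pair: (-21, 21) and (-20, 16) with distance 5.099

The closest pair is (-21, 21) and (-20, 16) with Euclidean distance 5.099. For 7 points, brute-force pairwise comparison is shown above. For large n, the divide-and-conquer algorithm (sort by x, recurse on halves, check the dividing strip) achieves O(n log n).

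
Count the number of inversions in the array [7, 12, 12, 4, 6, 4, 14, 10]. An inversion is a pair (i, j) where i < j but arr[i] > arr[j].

Finding inversions in [7, 12, 12, 4, 6, 4, 14, 10]:

(0, 3): arr[0]=7 > arr[3]=4
(0, 4): arr[0]=7 > arr[4]=6
(0, 5): arr[0]=7 > arr[5]=4
(1, 3): arr[1]=12 > arr[3]=4
(1, 4): arr[1]=12 > arr[4]=6
(1, 5): arr[1]=12 > arr[5]=4
(1, 7): arr[1]=12 > arr[7]=10
(2, 3): arr[2]=12 > arr[3]=4
(2, 4): arr[2]=12 > arr[4]=6
(2, 5): arr[2]=12 > arr[5]=4
(2, 7): arr[2]=12 > arr[7]=10
(4, 5): arr[4]=6 > arr[5]=4
(6, 7): arr[6]=14 > arr[7]=10

Total inversions: 13

The array has 13 inversion(s): (0,3), (0,4), (0,5), (1,3), (1,4), (1,5), (1,7), (2,3), (2,4), (2,5), (2,7), (4,5), (6,7). Each pair (i,j) satisfies i < j and arr[i] > arr[j].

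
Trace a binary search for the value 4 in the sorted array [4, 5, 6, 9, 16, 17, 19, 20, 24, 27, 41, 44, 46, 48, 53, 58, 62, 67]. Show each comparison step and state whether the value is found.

Binary search for 4 in [4, 5, 6, 9, 16, 17, 19, 20, 24, 27, 41, 44, 46, 48, 53, 58, 62, 67]:

lo=0, hi=17, mid=8, arr[mid]=24 -> 24 > 4, search left half
lo=0, hi=7, mid=3, arr[mid]=9 -> 9 > 4, search left half
lo=0, hi=2, mid=1, arr[mid]=5 -> 5 > 4, search left half
lo=0, hi=0, mid=0, arr[mid]=4 -> Found target at index 0!

Binary search finds 4 at index 0 after 4 comparisons. The search repeatedly halves the search space by comparing with the middle element.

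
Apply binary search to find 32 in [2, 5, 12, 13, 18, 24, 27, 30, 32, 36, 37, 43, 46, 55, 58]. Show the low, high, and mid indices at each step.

Binary search for 32 in [2, 5, 12, 13, 18, 24, 27, 30, 32, 36, 37, 43, 46, 55, 58]:

lo=0, hi=14, mid=7, arr[mid]=30 -> 30 < 32, search right half
lo=8, hi=14, mid=11, arr[mid]=43 -> 43 > 32, search left half
lo=8, hi=10, mid=9, arr[mid]=36 -> 36 > 32, search left half
lo=8, hi=8, mid=8, arr[mid]=32 -> Found target at index 8!

Binary search finds 32 at index 8 after 4 comparisons. The search repeatedly halves the search space by comparing with the middle element.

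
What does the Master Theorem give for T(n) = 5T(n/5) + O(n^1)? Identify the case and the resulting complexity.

Master Theorem for T(n) = 5T(n/5) + O(n^1):

a = 5, b = 5, c = 1
log_b(a) = log_5(5) = 1.0000

Case 2: c = 1 = log_5(5) = 1.0000
T(n) = O(n^1 log n) = O(n log n)

For T(n) = 5T(n/5) + O(n^1): log_5(5) = 1.0000. This is Case 2 of the Master Theorem (c = log_b(a), equal work at all levels), giving O(n log n).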